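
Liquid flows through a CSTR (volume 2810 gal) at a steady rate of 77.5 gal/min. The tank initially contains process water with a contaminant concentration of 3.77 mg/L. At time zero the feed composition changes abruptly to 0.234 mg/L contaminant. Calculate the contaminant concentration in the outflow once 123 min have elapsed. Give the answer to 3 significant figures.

0.353 mg/L

Species balance on the tank: V dC/dt = Q(C_in − C).
Time constant τ = V/Q = 2810/77.5 = 36.258 min.
Integrating: C(t) = C_in + (C₀ − C_in) e^(−t/τ).
C(123) = 0.234 + (3.77 − 0.234)·e^(−123/36.258) = 0.234 + (3.5360)·0.033630 = 0.35291 mg/L.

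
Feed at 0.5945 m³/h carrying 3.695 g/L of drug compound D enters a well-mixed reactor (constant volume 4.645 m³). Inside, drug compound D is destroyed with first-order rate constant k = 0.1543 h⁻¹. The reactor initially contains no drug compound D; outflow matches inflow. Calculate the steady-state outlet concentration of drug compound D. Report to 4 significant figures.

Species balance: V dC/dt = Q C_in − Q C − k V C.
Steady state (dC/dt = 0): C_ss = Q C_in/(Q + kV) = C_in/(1 + kV/Q).
C_ss = 0.5945·3.695/(0.5945 + 0.1543·4.645) = 2.19668/1.31122 = 1.67529 g/L.

1.675 g/L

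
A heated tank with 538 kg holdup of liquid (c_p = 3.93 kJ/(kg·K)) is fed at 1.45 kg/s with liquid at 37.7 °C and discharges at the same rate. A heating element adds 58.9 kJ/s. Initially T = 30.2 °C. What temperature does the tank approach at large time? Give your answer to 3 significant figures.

First-law balance (no shaft work): M c_p dT/dt = ṁ c_p (T_in − T) + 58.9.
At steady state dT/dt = 0 ⇒ T_ss = T_in + Q̇/(ṁ c_p) = 37.7 + 58.9/(1.45·3.93) = 48.036 °C.

48.0 °C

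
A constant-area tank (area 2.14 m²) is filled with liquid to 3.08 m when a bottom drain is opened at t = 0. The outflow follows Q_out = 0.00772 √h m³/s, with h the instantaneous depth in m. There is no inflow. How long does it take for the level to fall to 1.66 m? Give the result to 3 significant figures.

259 s

A dh/dt = −Q_out = −0.00772 √h.
∫ h^(−1/2) dh = −(0.00772/A) ∫ dt, giving 2√h = 2√h₀ − (0.00772/A) t.
t = 2A(√h₀ − √h)/0.00772 = 2·2.14·(√3.08 − √1.66)/0.00772
  = 4.2800 × (1.7550 − 1.2884) / 0.00772 = 258.68 s.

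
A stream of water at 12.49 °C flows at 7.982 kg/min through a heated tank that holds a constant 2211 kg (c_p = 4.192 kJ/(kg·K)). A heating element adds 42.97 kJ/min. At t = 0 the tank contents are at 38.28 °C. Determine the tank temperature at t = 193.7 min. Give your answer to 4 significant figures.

M c_p dT/dt = ṁ c_p (T_in − T) + Q̇.
τ = M/ṁ = 276.998 min; T_ss = T_in + Q̇/(ṁ c_p) = 12.49 + 42.97/(7.982·4.192) = 13.7742 °C.
This is linear first-order; T(t) = T_ss + (T₀ − T_ss) e^(−t/τ).
T(193.7) = 13.7742 + (24.5058)·e^(−193.7/276.998) = 13.7742 + (24.5058)·0.496942 = 25.9522 °C.

25.95 °C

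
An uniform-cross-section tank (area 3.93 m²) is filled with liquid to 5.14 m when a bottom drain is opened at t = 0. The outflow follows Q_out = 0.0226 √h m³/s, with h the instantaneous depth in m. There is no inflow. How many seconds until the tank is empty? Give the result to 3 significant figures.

788 s

With no inflow, A dh/dt = −0.0226 √h.
This is separable: 2 d(√h)/dt = −0.0226/A, so √h = √h₀ − (0.0226/(2A)) t.
Set h = 0: 2√h₀ = (0.0226/A) t_empty ⇒ t_empty = 2A√h₀/0.0226.
t_empty = 2·3.93·√5.14/0.0226 = 7.8600·2.2672/0.0226 = 788.49 s.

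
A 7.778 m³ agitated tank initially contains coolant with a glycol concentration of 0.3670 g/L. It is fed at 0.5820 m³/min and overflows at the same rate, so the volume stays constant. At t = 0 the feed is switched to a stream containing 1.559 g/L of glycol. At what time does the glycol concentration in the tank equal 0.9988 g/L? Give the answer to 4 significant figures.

Mass balance on the solute (V constant): V dC/dt = Q(C_in − C), so τ = V/Q = 13.3643 min.
C(t) = C_in + (C₀ − C_in) e^(−t/τ). Set C = 0.9988 and solve for t:
e^(−t/τ) = (C − C_in)/(C₀ − C_in) = (0.9988 − 1.559)/(0.3670 − 1.559) = 0.469966
t = −τ ln(…) = 13.3643 × 0.755094 = 10.0913 min.

10.09 min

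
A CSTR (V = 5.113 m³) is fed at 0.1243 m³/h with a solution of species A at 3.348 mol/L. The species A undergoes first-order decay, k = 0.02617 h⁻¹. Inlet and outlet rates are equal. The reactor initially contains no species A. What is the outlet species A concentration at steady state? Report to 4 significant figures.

V dC/dt = Q(C_in − C) − k V C.
At steady state: 0 = Q C_in − (Q + kV) C_ss, so C_ss = Q C_in/(Q + kV).
C_ss = 0.1243·3.348/(0.1243 + 0.02617·5.113) = 0.416156/0.258107 = 1.61234 mol/L.

1.612 mol/L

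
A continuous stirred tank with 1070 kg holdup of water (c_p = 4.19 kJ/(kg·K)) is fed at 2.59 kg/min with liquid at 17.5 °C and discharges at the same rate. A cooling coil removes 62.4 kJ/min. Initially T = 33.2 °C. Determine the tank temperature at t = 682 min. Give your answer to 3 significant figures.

15.9 °C

M c_p dT/dt = ṁ c_p (T_in − T) − Q̇.
τ = M/ṁ = 413.13 min; T_ss = T_in − Q̇/(ṁ c_p) = 17.5 − 62.4/(2.59·4.19) = 11.750 °C.
Integrating: T(t) = T_ss + (T₀ − T_ss) e^(−t/τ).
T(682) = 11.750 + (21.450)·e^(−682/413.13) = 11.750 + (21.450)·0.19189 = 15.866 °C.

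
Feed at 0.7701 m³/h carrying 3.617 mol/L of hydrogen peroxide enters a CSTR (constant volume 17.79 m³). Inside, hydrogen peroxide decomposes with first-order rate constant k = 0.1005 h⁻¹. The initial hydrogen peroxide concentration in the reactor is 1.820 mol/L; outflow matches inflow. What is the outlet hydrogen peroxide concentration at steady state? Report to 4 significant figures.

1.089 mol/L

Species balance: V dC/dt = Q C_in − Q C − k V C.
Steady state (dC/dt = 0): C_ss = Q C_in/(Q + kV) = C_in/(1 + kV/Q).
C_ss = 0.7701·3.617/(0.7701 + 0.1005·17.79) = 2.78545/2.55800 = 1.08892 mol/L.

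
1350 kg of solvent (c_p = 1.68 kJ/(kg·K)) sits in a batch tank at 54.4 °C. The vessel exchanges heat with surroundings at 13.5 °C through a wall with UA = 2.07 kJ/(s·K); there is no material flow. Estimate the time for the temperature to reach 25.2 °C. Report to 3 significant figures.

1370 s

First-law balance (no shaft work): M c_p dT/dt = −UA(T − T_amb).
τ = M c_p/UA = 1095.7 s; T_ss = T_amb = 13.500 °C.
T(t) = T_ss + (T₀ − T_ss)e^(−t/τ); set T = 25.2:
t = −τ ln[(T − T_ss)/(T₀ − T_ss)] = −1095.7 · ln(0.28606) = 1371.3 s.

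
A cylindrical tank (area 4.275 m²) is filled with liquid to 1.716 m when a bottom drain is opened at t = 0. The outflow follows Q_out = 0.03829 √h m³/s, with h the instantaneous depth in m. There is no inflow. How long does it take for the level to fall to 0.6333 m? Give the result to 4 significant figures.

With no inflow, A dh/dt = −0.03829 √h.
This is separable: 2 d(√h)/dt = −0.03829/A, so √h = √h₀ − (0.03829/(2A)) t.
t = 2A(√h₀ − √h)/0.03829 = 2·4.275·(√1.716 − √0.6333)/0.03829
  = 8.55000 × (1.30996 − 0.795801) / 0.03829 = 114.810 s.

114.8 s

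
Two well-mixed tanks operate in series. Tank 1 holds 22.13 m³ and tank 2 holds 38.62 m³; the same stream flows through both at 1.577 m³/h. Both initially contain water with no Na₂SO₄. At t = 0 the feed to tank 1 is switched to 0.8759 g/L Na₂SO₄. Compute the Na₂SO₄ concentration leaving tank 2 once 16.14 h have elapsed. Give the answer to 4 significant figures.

Time constants: τᵢ = Vᵢ/Q for each well-mixed tank.
τ₁ = 22.13/1.577 = 14.0330 h; τ₂ = 38.62/1.577 = 24.4895 h.
Tank 1: C₁ = C_in(1 − e^(−t/τ₁)). Tank 2 (τ₁ ≠ τ₂): C₂ = C_in[1 − (τ₁ e^(−t/τ₁) − τ₂ e^(−t/τ₂))/(τ₁ − τ₂)].
At t = 16.14: e^(−t/τ₁) = 0.316590, e^(−t/τ₂) = 0.517339.
C₂ = 0.8759·[1 − (14.0330·0.316590 − 24.4895·0.517339)/(-10.4566)] = 0.8759·0.213251 = 0.186786 g/L.

0.1868 g/L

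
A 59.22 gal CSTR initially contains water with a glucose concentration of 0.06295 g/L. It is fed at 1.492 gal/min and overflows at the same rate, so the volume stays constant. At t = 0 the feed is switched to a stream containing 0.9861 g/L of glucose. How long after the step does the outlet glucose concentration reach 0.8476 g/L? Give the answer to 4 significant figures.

75.29 min

Species balance: V dC/dt = Q(C_in − C) ⇒ τ = V/Q = 39.6917 min.
C(t) = C_in + (C₀ − C_in) e^(−t/τ). Set C = 0.8476 and solve for t:
e^(−t/τ) = (C − C_in)/(C₀ − C_in) = (0.8476 − 0.9861)/(0.06295 − 0.9861) = 0.150030
t = −τ ln(…) = 39.6917 × 1.89692 = 75.2920 min.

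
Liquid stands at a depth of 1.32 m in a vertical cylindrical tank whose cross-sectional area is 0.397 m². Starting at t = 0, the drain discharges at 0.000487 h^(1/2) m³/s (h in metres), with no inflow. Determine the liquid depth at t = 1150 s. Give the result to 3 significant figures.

Unsteady balance on liquid volume: A dh/dt = −0.000487 √h.
Separate and integrate: 2(√h − √h₀) = −(0.000487/A) t.
√h = √1.32 − 0.000487·1150/(2·0.397) = 1.1489 − 0.70535 = 0.44356.
h = 0.44356² = 0.19675 m.

0.197 m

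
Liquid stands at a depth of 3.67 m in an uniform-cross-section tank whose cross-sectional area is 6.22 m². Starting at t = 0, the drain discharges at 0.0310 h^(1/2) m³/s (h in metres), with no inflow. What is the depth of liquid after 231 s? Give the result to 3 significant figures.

1.80 m

With no inflow, A dh/dt = −0.0310 √h.
∫ h^(−1/2) dh = −(0.0310/A) ∫ dt, giving 2√h = 2√h₀ − (0.0310/A) t.
√h = √3.67 − 0.0310·231/(2·6.22) = 1.9157 − 0.57564 = 1.3401.
h = 1.3401² = 1.7958 m.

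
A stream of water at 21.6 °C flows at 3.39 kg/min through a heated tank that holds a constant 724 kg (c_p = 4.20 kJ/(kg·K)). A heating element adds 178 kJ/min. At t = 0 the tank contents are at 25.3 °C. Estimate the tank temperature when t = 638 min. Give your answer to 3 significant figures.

33.7 °C

M c_p dT/dt = ṁ c_p (T_in − T) + Q̇.
τ = M/ṁ = 213.57 min; T_ss = T_in + Q̇/(ṁ c_p) = 21.6 + 178/(3.39·4.20) = 34.102 °C.
Solution: T(t) = T_ss + (T₀ − T_ss) e^(−t/τ).
T(638) = 34.102 + (-8.8018)·e^(−638/213.57) = 34.102 + (-8.8018)·0.050422 = 33.658 °C.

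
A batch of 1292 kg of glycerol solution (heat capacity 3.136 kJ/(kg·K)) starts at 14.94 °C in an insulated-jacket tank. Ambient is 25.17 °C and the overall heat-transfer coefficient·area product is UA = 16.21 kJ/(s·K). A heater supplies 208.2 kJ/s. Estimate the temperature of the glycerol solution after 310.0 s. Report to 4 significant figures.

Energy balance: M c_p dT/dt = −UA(T − T_amb) + Q̇.
dT/dt = (T_ss − T)/τ with T_ss = T_amb + Q̇/UA = 25.17 + 208.2/16.21 = 38.0139 °C, τ = M c_p/UA = 1292·3.136/16.21 = 249.951 s.
Integrating: T(t) = T_ss + (T₀ − T_ss) e^(−t/τ).
T(310.0) = 38.0139 + (-23.0739)·0.289314 = 31.3383 °C.

31.34 °C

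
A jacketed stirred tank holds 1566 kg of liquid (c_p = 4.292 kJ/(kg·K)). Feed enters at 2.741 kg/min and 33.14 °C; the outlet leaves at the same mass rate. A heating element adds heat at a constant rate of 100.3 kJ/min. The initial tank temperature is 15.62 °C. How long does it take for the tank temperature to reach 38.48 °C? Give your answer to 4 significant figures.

M c_p dT/dt = ṁ c_p (T_in − T) + Q̇.
τ = M/ṁ = 571.324 min; T_ss = T_in + Q̇/(ṁ c_p) = 41.6657 °C.
T(t) = T_ss + (T₀ − T_ss) e^(−t/τ). Set T = 38.48:
e^(−t/τ) = (38.48 − 41.6657)/(15.62 − 41.6657) = 0.122313
t = −571.324 · ln(0.122313) = 1200.45 min.

1200 min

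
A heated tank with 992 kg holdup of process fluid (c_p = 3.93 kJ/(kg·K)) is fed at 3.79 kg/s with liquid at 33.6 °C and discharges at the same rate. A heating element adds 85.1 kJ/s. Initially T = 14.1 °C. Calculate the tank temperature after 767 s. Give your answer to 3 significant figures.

38.0 °C

First-law balance (no shaft work): M c_p dT/dt = ṁ c_p (T_in − T) + 85.1.
τ = M/ṁ = 261.74 s; T_ss = T_in + Q̇/(ṁ c_p) = 33.6 + 85.1/(3.79·3.93) = 39.313 °C.
This is linear first-order; T(t) = T_ss + (T₀ − T_ss) e^(−t/τ).
T(767) = 39.313 + (-25.213)·e^(−767/261.74) = 39.313 + (-25.213)·0.053377 = 37.968 °C.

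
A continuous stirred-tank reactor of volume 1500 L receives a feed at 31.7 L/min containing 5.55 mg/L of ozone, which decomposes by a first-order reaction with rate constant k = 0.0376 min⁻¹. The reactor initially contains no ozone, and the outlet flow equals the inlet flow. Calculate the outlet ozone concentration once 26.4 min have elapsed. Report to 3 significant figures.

Species balance: V dC/dt = Q C_in − Q C − k V C.
This is linear with rate a = Q/V + k = 0.058733 min⁻¹.
C_ss = Q C_in/(Q + kV) = 1.9970 mg/L; C(t) = C_ss + (C₀ − C_ss) e^(−a t).
C(26.4) = 1.9970 + (-1.9970)·e^(−0.058733·26.4) = 1.9970 + (-1.9970)·0.21213 = 1.5734 mg/L.

1.57 mg/L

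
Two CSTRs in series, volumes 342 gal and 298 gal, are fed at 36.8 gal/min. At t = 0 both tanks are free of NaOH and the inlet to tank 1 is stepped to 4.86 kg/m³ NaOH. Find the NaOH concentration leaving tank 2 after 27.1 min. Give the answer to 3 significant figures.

3.97 kg/m³

Time constants: τᵢ = Vᵢ/Q for each well-mixed tank.
τ₁ = 342/36.8 = 9.2935 min; τ₂ = 298/36.8 = 8.0978 min.
Solving the cascade with C₁(0)=C₂(0)=0 gives C₂(t) = C_in[1 − (τ₁ e^(−t/τ₁) − τ₂ e^(−t/τ₂))/(τ₁ − τ₂)].
At t = 27.1: e^(−t/τ₁) = 0.054149, e^(−t/τ₂) = 0.035205.
C₂ = 4.86·[1 − (9.2935·0.054149 − 8.0978·0.035205)/(1.1957)] = 4.86·0.81755 = 3.9733 kg/m³.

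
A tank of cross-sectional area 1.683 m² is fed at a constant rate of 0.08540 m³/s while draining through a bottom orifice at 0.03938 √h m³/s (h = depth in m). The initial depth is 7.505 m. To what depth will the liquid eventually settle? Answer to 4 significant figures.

4.703 m

Unsteady balance on liquid volume: A dh/dt = Q_in − 0.03938 √h. At steady state dh/dt = 0:
Q_in = 0.03938 √h_ss ⇒ √h_ss = 0.08540/0.03938 = 2.16861.
h_ss = 2.16861² = 4.70288 m. (Since h₀ = 7.505 m > h_ss, the level will fall toward this value.)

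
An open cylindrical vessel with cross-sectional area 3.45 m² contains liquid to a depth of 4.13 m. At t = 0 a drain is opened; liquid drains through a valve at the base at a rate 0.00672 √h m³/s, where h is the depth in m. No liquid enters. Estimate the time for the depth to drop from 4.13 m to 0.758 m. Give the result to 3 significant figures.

1190 s

With no inflow, A dh/dt = −0.00672 √h.
∫ h^(−1/2) dh = −(0.00672/A) ∫ dt, giving 2√h = 2√h₀ − (0.00672/A) t.
t = 2A(√h₀ − √h)/0.00672 = 2·3.45·(√4.13 − √0.758)/0.00672
  = 6.9000 × (2.0322 − 0.87063) / 0.00672 = 1192.7 s.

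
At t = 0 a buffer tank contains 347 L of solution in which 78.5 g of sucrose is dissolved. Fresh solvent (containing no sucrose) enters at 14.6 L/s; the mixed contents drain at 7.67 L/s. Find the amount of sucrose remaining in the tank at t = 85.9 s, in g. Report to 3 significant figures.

Let m(t) be the amount of sucrose. Volume: V(t) = V₀ + (Q_in − Q_out) t = 347 + 6.9300 t; V(85.9) = 942.29 L.
No sucrose enters, so dm/dt = −Q_out · (m/V).
Separate: dm/m = −Q_out dt/V(t) ⇒ ln(m/m₀) = −(Q_out/(Q_in−Q_out)) ln(V/V₀).
m = m₀ (V₀/V)^(Q_out/(Q_in−Q_out)) = 78.5 × (347/942.29)^(1.1068) = 25.983 g.

26.0 g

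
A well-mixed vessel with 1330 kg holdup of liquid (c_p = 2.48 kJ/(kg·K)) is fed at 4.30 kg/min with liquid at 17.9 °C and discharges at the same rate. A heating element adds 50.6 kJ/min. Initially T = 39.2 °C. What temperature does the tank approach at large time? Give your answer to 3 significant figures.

First-law balance (no shaft work): M c_p dT/dt = ṁ c_p (T_in − T) + 50.6.
At steady state dT/dt = 0 ⇒ T_ss = T_in + Q̇/(ṁ c_p) = 17.9 + 50.6/(4.30·2.48) = 22.645 °C.

22.6 °C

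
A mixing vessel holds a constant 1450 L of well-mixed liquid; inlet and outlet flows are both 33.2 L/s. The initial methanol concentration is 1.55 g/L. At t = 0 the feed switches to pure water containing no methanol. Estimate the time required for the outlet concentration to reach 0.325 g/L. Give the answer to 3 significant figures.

Transient balance on the dissolved component: V dC/dt = Q(C_in − C), so τ = V/Q = 43.675 s.
C(t) = C_in + (C₀ − C_in) e^(−t/τ). Set C = 0.325 and solve for t:
e^(−t/τ) = (C − C_in)/(C₀ − C_in) = (0.325 − 0)/(1.55 − 0) = 0.20968
t = −τ ln(…) = 43.675 × 1.5622 = 68.228 s.

68.2 s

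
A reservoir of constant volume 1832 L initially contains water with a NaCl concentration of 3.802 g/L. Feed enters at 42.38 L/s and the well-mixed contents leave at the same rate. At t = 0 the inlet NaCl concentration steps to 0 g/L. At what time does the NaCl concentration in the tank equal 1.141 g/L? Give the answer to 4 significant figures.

Accumulation = in − out for the solute gives V dC/dt = Q(C_in − C), so τ = V/Q = 43.2279 s.
C(t) = C_in + (C₀ − C_in) e^(−t/τ). Set C = 1.141 and solve for t:
e^(−t/τ) = (C − C_in)/(C₀ − C_in) = (1.141 − 0)/(3.802 − 0) = 0.300105
t = −τ ln(…) = 43.2279 × 1.20362 = 52.0301 s.

52.03 s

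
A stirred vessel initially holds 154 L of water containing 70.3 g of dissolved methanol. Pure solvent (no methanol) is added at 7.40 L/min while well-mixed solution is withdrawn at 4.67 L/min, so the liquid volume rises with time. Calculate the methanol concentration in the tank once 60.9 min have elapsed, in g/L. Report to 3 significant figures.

Total volume: dV/dt = Q_in − Q_out = 2.7300 L/min, so V(t) = 154 + 2.7300 t and V(60.9) = 320.26 L.
Solute balance: dm/dt = 0 − Q_out C = −Q_out m/V(t).
Separate: dm/m = −Q_out dt/V(t) ⇒ ln(m/m₀) = −(Q_out/(Q_in−Q_out)) ln(V/V₀).
m = m₀ (V₀/V)^(Q_out/(Q_in−Q_out)) = 70.3 × (154/320.26)^(1.7106) = 20.092 g.
C = m/V = 20.092/320.26 = 0.062736 g/L.

0.0627 g/L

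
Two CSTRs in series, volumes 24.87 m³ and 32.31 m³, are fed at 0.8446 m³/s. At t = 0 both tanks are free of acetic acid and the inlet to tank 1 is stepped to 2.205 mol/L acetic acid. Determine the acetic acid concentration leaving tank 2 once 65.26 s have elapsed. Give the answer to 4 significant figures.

1.270 mol/L

Time constants: τᵢ = Vᵢ/Q for each well-mixed tank.
τ₁ = 24.87/0.8446 = 29.4459 s; τ₂ = 32.31/0.8446 = 38.2548 s.
Tank 1: C₁ = C_in(1 − e^(−t/τ₁)). Tank 2 (τ₁ ≠ τ₂): C₂ = C_in[1 − (τ₁ e^(−t/τ₁) − τ₂ e^(−t/τ₂))/(τ₁ − τ₂)].
At t = 65.26: e^(−t/τ₁) = 0.109015, e^(−t/τ₂) = 0.181603.
C₂ = 2.205·[1 − (29.4459·0.109015 − 38.2548·0.181603)/(-8.80890)] = 2.205·0.575753 = 1.26953 mol/L.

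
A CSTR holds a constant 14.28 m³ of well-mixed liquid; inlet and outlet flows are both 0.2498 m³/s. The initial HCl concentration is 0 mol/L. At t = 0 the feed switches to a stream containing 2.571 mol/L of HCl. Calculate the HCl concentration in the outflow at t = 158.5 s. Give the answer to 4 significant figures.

2.410 mol/L

Species balance on the tank: V dC/dt = Q(C_in − C).
Time constant τ = V/Q = 14.28/0.2498 = 57.1657 s.
Solution: C(t) = C_in + (C₀ − C_in) e^(−t/τ).
C(158.5) = 2.571 + (0 − 2.571)·e^(−158.5/57.1657) = 2.571 + (-2.57100)·0.0624968 = 2.41032 mol/L.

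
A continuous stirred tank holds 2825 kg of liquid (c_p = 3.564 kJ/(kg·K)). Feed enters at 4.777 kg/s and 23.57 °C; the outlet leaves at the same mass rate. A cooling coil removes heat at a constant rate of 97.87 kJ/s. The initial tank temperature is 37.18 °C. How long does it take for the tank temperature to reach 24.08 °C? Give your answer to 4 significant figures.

M c_p dT/dt = ṁ c_p (T_in − T) − Q̇.
τ = M/ṁ = 591.375 s; T_ss = T_in − Q̇/(ṁ c_p) = 17.8215 °C.
T(t) = T_ss + (T₀ − T_ss) e^(−t/τ). Set T = 24.08:
e^(−t/τ) = (24.08 − 17.8215)/(37.18 − 17.8215) = 0.323296
t = −591.375 · ln(0.323296) = 667.774 s.

667.8 s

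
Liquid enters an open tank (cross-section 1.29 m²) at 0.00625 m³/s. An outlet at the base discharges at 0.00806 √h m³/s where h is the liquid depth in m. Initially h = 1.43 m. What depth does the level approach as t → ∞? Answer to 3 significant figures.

Volume balance on the tank: A dh/dt = Q_in − 0.00806 √h. At steady state dh/dt = 0:
Q_in = 0.00806 √h_ss ⇒ √h_ss = 0.00625/0.00806 = 0.77543.
h_ss = 0.77543² = 0.60130 m. (Since h₀ = 1.43 m > h_ss, the level will fall toward this value.)

0.601 m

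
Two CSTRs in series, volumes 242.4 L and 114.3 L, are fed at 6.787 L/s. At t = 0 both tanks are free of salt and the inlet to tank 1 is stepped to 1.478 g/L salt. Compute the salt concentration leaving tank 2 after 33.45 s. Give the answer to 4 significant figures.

0.5627 g/L

Each tank obeys Vᵢ dCᵢ/dt = Q(Cᵢ₋₁ − Cᵢ), so τᵢ = Vᵢ/Q.
τ₁ = 242.4/6.787 = 35.7153 s; τ₂ = 114.3/6.787 = 16.8410 s.
Tank 1: C₁ = C_in(1 − e^(−t/τ₁)). Tank 2 (τ₁ ≠ τ₂): C₂ = C_in[1 − (τ₁ e^(−t/τ₁) − τ₂ e^(−t/τ₂))/(τ₁ − τ₂)].
At t = 33.45: e^(−t/τ₁) = 0.391969, e^(−t/τ₂) = 0.137213.
C₂ = 1.478·[1 − (35.7153·0.391969 − 16.8410·0.137213)/(18.8743)] = 1.478·0.380719 = 0.562703 g/L.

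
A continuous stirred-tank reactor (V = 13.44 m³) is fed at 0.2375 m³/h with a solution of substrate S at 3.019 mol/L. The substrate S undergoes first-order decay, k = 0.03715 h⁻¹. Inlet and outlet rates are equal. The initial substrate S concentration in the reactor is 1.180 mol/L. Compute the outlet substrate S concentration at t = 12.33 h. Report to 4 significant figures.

V dC/dt = Q(C_in − C) − k V C.
dC/dt = (Q/V) C_in − (Q/V + k) C; effective rate a = Q/V + k = 0.0176711 + 0.03715 = 0.0548211 h⁻¹.
C_ss = Q C_in/(Q + kV) = 0.973149 mol/L; C(t) = C_ss + (C₀ − C_ss) e^(−a t).
C(12.33) = 0.973149 + (0.206851)·e^(−0.0548211·12.33) = 0.973149 + (0.206851)·0.508676 = 1.07837 mol/L.

1.078 mol/L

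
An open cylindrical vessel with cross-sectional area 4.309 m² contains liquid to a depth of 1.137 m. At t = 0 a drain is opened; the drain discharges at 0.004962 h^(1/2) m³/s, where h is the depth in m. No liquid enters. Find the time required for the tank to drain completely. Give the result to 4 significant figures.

1852 s

A dh/dt = −Q_out = −0.004962 √h.
This is separable: 2 d(√h)/dt = −0.004962/A, so √h = √h₀ − (0.004962/(2A)) t.
Set h = 0: 2√h₀ = (0.004962/A) t_empty ⇒ t_empty = 2A√h₀/0.004962.
t_empty = 2·4.309·√1.137/0.004962 = 8.61800·1.06630/0.004962 = 1851.95 s.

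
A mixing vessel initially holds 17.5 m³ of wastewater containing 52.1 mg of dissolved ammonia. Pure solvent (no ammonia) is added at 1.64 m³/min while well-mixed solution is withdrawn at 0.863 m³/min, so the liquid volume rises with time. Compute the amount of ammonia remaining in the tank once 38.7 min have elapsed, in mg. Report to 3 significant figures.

Let m(t) be the amount of ammonia. Volume: V(t) = V₀ + (Q_in − Q_out) t = 17.5 + 0.77700 t; V(38.7) = 47.570 m³.
No ammonia enters, so dm/dt = −Q_out · (m/V).
dm/m = −Q_out dt/(V₀ + 0.77700 t); integrating gives ln(m/m₀) = −(Q_out/(Q_in−Q_out)) ln(V/V₀).
m = m₀ (V₀/V)^(Q_out/(Q_in−Q_out)) = 52.1 × (17.5/47.570)^(1.1107) = 17.158 mg.

17.2 mg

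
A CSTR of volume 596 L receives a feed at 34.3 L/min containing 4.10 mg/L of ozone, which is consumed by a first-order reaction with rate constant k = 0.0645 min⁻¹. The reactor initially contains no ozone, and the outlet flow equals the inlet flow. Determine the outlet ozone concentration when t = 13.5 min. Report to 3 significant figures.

V dC/dt = Q(C_in − C) − k V C.
dC/dt = (Q/V) C_in − (Q/V + k) C; effective rate a = Q/V + k = 0.057550 + 0.0645 = 0.12205 min⁻¹.
C_ss = Q C_in/(Q + kV) = 1.9333 mg/L; C(t) = C_ss + (C₀ − C_ss) e^(−a t).
C(13.5) = 1.9333 + (-1.9333)·e^(−0.12205·13.5) = 1.9333 + (-1.9333)·0.19250 = 1.5611 mg/L.

1.56 mg/L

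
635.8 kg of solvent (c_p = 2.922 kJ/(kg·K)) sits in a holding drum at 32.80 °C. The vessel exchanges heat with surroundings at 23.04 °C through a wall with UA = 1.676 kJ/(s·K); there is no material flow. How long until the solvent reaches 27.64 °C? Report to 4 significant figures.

833.8 s

M c_p dT/dt = −UA(T − T_amb).
τ = M c_p/UA = 1108.48 s; T_ss = T_amb = 23.0400 °C.
T(t) = T_ss + (T₀ − T_ss)e^(−t/τ); set T = 27.64:
t = −τ ln[(T − T_ss)/(T₀ − T_ss)] = −1108.48 · ln(0.471311) = 833.836 s.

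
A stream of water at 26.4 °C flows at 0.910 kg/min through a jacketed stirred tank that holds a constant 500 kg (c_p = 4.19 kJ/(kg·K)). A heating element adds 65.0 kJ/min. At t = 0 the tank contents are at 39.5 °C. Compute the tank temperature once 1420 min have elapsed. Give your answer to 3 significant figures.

43.1 °C

Heat balance on the well-mixed liquid: M c_p dT/dt = ṁ c_p (T_in − T) + 65.0.
τ = M/ṁ = 549.45 min; T_ss = T_in + Q̇/(ṁ c_p) = 26.4 + 65.0/(0.910·4.19) = 43.447 °C.
T approaches T_ss exponentially: T(t) = T_ss + (T₀ − T_ss) e^(−t/τ).
T(1420) = 43.447 + (-3.9474)·e^(−1420/549.45) = 43.447 + (-3.9474)·0.075441 = 43.150 °C.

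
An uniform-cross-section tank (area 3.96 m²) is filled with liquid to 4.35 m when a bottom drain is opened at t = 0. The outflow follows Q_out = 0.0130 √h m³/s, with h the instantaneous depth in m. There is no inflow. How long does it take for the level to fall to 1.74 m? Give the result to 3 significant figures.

With no inflow, A dh/dt = −0.0130 √h.
∫ h^(−1/2) dh = −(0.0130/A) ∫ dt, giving 2√h = 2√h₀ − (0.0130/A) t.
t = 2A(√h₀ − √h)/0.0130 = 2·3.96·(√4.35 − √1.74)/0.0130
  = 7.9200 × (2.0857 − 1.3191) / 0.0130 = 467.02 s.

467 s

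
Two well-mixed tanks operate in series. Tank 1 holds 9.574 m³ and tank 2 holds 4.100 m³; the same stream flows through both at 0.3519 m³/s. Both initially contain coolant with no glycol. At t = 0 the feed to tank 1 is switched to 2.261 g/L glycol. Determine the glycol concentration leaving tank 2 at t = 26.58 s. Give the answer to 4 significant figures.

Species balance on tank i: dCᵢ/dt = (Cᵢ₋₁ − Cᵢ)/τᵢ with τᵢ = Vᵢ/Q.
τ₁ = 9.574/0.3519 = 27.2066 s; τ₂ = 4.100/0.3519 = 11.6510 s.
Tank 1: C₁ = C_in(1 − e^(−t/τ₁)). Tank 2 (τ₁ ≠ τ₂): C₂ = C_in[1 − (τ₁ e^(−t/τ₁) − τ₂ e^(−t/τ₂))/(τ₁ − τ₂)].
At t = 26.58: e^(−t/τ₁) = 0.376450, e^(−t/τ₂) = 0.102147.
C₂ = 2.261·[1 − (27.2066·0.376450 − 11.6510·0.102147)/(15.5556)] = 2.261·0.418098 = 0.945319 g/L.

0.9453 g/L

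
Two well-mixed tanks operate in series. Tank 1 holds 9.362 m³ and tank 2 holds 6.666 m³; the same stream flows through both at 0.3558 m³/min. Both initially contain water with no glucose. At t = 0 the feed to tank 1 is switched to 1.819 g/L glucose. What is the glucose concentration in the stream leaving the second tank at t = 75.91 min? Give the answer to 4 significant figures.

Time constants: τᵢ = Vᵢ/Q for each well-mixed tank.
τ₁ = 9.362/0.3558 = 26.3125 min; τ₂ = 6.666/0.3558 = 18.7352 min.
Tank 1: C₁ = C_in(1 − e^(−t/τ₁)). Tank 2 (τ₁ ≠ τ₂): C₂ = C_in[1 − (τ₁ e^(−t/τ₁) − τ₂ e^(−t/τ₂))/(τ₁ − τ₂)].
At t = 75.91: e^(−t/τ₁) = 0.0558583, e^(−t/τ₂) = 0.0173924.
C₂ = 1.819·[1 − (26.3125·0.0558583 − 18.7352·0.0173924)/(7.57729)] = 1.819·0.849033 = 1.54439 g/L.

1.544 g/L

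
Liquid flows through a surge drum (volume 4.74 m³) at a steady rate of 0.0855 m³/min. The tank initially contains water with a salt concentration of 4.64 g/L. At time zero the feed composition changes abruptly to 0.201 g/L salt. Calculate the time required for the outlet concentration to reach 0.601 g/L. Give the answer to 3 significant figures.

133 min

Species balance: V dC/dt = Q(C_in − C) ⇒ τ = V/Q = 55.439 min.
C(t) = C_in + (C₀ − C_in) e^(−t/τ). Set C = 0.601 and solve for t:
e^(−t/τ) = (C − C_in)/(C₀ − C_in) = (0.601 − 0.201)/(4.64 − 0.201) = 0.090110
t = −τ ln(…) = 55.439 × 2.4067 = 133.43 min.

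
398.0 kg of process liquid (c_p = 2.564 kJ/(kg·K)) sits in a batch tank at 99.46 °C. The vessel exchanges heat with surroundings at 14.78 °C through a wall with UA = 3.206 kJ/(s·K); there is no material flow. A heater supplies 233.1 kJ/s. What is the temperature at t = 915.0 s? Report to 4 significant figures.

Energy balance: M c_p dT/dt = −UA(T − T_amb) + Q̇.
dT/dt = (T_ss − T)/τ with T_ss = T_amb + Q̇/UA = 14.78 + 233.1/3.206 = 87.4874 °C, τ = M c_p/UA = 398.0·2.564/3.206 = 318.301 s.
Integrating: T(t) = T_ss + (T₀ − T_ss) e^(−t/τ).
T(915.0) = 87.4874 + (11.9726)·0.0564364 = 88.1631 °C.

88.16 °C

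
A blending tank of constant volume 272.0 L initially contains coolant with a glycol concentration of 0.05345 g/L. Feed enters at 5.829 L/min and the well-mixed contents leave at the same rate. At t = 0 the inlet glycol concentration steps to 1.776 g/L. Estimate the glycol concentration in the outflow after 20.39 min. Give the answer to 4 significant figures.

Unsteady species balance (constant V, well mixed): V dC/dt = Q(C_in − C).
So dC/dt = (C_in − C)/τ with τ = V/Q = 272.0/5.829 = 46.6632 min.
Solution: C(t) = C_in + (C₀ − C_in) e^(−t/τ).
C(20.39) = 1.776 + (0.05345 − 1.776)·e^(−20.39/46.6632) = 1.776 + (-1.72255)·0.645997 = 0.663238 g/L.

0.6632 g/L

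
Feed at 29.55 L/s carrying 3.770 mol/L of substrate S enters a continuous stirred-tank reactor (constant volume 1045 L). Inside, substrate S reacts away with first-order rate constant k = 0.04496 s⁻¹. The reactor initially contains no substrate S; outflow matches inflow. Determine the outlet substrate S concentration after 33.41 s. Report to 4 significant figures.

1.330 mol/L

Species balance: V dC/dt = Q C_in − Q C − k V C.
This is linear with rate a = Q/V + k = 0.0732375 s⁻¹.
C_ss = Q C_in/(Q + kV) = 1.45562 mol/L; C(t) = C_ss + (C₀ − C_ss) e^(−a t).
C(33.41) = 1.45562 + (-1.45562)·e^(−0.0732375·33.41) = 1.45562 + (-1.45562)·0.0865645 = 1.32962 mol/L.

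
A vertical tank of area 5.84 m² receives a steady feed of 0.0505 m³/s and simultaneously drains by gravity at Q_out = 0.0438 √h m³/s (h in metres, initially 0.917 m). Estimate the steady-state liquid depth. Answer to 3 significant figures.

1.33 m

Unsteady balance on liquid volume: A dh/dt = Q_in − 0.0438 √h. At steady state dh/dt = 0:
Q_in = 0.0438 √h_ss ⇒ √h_ss = 0.0505/0.0438 = 1.1530.
h_ss = 1.1530² = 1.3293 m. (Since h₀ = 0.917 m < h_ss, the level will rise toward this value.)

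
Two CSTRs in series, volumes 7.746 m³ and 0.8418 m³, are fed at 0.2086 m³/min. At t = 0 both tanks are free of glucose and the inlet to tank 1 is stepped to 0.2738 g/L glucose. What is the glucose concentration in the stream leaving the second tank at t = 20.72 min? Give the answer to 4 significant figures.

0.09818 g/L

Time constants: τᵢ = Vᵢ/Q for each well-mixed tank.
τ₁ = 7.746/0.2086 = 37.1333 min; τ₂ = 0.8418/0.2086 = 4.03547 min.
Solving the cascade with C₁(0)=C₂(0)=0 gives C₂(t) = C_in[1 − (τ₁ e^(−t/τ₁) − τ₂ e^(−t/τ₂))/(τ₁ − τ₂)].
At t = 20.72: e^(−t/τ₁) = 0.572358, e^(−t/τ₂) = 0.00589021.
C₂ = 0.2738·[1 − (37.1333·0.572358 − 4.03547·0.00589021)/(33.0978)] = 0.2738·0.358575 = 0.0981778 g/L.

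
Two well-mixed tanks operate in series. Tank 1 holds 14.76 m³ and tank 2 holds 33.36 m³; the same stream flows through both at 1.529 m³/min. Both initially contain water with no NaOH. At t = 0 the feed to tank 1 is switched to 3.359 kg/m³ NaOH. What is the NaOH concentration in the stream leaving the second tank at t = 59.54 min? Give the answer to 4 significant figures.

2.971 kg/m³

Time constants: τᵢ = Vᵢ/Q for each well-mixed tank.
τ₁ = 14.76/1.529 = 9.65337 min; τ₂ = 33.36/1.529 = 21.8182 min.
Tank 1: C₁ = C_in(1 − e^(−t/τ₁)). Tank 2 (τ₁ ≠ τ₂): C₂ = C_in[1 − (τ₁ e^(−t/τ₁) − τ₂ e^(−t/τ₂))/(τ₁ − τ₂)].
At t = 59.54: e^(−t/τ₁) = 0.00209585, e^(−t/τ₂) = 0.0652900.
C₂ = 3.359·[1 − (9.65337·0.00209585 − 21.8182·0.0652900)/(-12.1648)] = 3.359·0.884562 = 2.97125 kg/m³.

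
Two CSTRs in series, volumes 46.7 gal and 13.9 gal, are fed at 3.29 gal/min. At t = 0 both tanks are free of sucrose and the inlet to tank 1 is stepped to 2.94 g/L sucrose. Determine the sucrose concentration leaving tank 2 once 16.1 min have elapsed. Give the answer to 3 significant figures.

Each tank obeys Vᵢ dCᵢ/dt = Q(Cᵢ₋₁ − Cᵢ), so τᵢ = Vᵢ/Q.
τ₁ = 46.7/3.29 = 14.195 min; τ₂ = 13.9/3.29 = 4.2249 min.
Tank 1: C₁ = C_in(1 − e^(−t/τ₁)). Tank 2 (τ₁ ≠ τ₂): C₂ = C_in[1 − (τ₁ e^(−t/τ₁) − τ₂ e^(−t/τ₂))/(τ₁ − τ₂)].
At t = 16.1: e^(−t/τ₁) = 0.32167, e^(−t/τ₂) = 0.022132.
C₂ = 2.94·[1 − (14.195·0.32167 − 4.2249·0.022132)/(9.9696)] = 2.94·0.55140 = 1.6211 g/L.

1.62 g/L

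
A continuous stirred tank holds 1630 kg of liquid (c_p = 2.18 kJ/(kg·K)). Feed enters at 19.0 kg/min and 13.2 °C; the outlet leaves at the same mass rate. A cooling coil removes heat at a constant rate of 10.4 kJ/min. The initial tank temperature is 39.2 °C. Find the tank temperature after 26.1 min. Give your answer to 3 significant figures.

Unsteady energy balance on the tank contents: M c_p dT/dt = ṁ c_p (T_in − T) − 10.4.
τ = M/ṁ = 85.789 min; T_ss = T_in − Q̇/(ṁ c_p) = 13.2 − 10.4/(19.0·2.18) = 12.949 °C.
Integrating: T(t) = T_ss + (T₀ − T_ss) e^(−t/τ).
T(26.1) = 12.949 + (26.251)·e^(−26.1/85.789) = 12.949 + (26.251)·0.73769 = 32.314 °C.

32.3 °C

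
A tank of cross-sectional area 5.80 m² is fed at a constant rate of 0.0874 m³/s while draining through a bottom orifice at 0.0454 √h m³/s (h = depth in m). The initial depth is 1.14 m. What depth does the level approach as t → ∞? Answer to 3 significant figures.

A dh/dt = Q_in − 0.0454 √h. Steady state requires inflow = outflow:
Q_in = 0.0454 √h_ss ⇒ √h_ss = 0.0874/0.0454 = 1.9251.
h_ss = 1.9251² = 3.7060 m. (Since h₀ = 1.14 m < h_ss, the level will rise toward this value.)

3.71 m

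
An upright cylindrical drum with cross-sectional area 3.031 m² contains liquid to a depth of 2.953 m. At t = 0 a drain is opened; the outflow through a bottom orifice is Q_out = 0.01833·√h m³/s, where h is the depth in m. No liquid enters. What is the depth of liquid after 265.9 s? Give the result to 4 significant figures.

0.8362 m

A dh/dt = −Q_out = −0.01833 √h.
Separate and integrate: 2(√h − √h₀) = −(0.01833/A) t.
√h = √2.953 − 0.01833·265.9/(2·3.031) = 1.71843 − 0.804016 = 0.914413.
h = 0.914413² = 0.836151 m.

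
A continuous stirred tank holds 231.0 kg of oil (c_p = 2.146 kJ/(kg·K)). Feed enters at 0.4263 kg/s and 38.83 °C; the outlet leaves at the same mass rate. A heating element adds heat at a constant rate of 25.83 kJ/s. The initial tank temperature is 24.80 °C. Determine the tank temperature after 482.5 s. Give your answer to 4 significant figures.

49.72 °C

Heat balance on the well-mixed liquid: M c_p dT/dt = ṁ c_p (T_in − T) + 25.83.
τ = M/ṁ = 541.872 s; T_ss = T_in + Q̇/(ṁ c_p) = 38.83 + 25.83/(0.4263·2.146) = 67.0645 °C.
Solution: T(t) = T_ss + (T₀ − T_ss) e^(−t/τ).
T(482.5) = 67.0645 + (-42.2645)·e^(−482.5/541.872) = 67.0645 + (-42.2645)·0.410478 = 49.7158 °C.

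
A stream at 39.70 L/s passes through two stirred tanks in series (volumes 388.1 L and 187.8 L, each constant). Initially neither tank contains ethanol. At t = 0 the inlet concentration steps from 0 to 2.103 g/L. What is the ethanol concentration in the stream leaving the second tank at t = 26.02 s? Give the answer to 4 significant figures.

1.827 g/L

Time constants: τᵢ = Vᵢ/Q for each well-mixed tank.
τ₁ = 388.1/39.70 = 9.77582 s; τ₂ = 187.8/39.70 = 4.73048 s.
Tank 1: C₁ = C_in(1 − e^(−t/τ₁)). Tank 2 (τ₁ ≠ τ₂): C₂ = C_in[1 − (τ₁ e^(−t/τ₁) − τ₂ e^(−t/τ₂))/(τ₁ − τ₂)].
At t = 26.02: e^(−t/τ₁) = 0.0698315, e^(−t/τ₂) = 0.00408473.
C₂ = 2.103·[1 − (9.77582·0.0698315 − 4.73048·0.00408473)/(5.04534)] = 2.103·0.868525 = 1.82651 g/L.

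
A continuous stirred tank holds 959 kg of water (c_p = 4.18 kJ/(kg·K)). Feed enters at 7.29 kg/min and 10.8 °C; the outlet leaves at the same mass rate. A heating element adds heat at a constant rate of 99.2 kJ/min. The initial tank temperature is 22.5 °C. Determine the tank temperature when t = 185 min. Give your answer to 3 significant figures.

16.1 °C

M c_p dT/dt = ṁ c_p (T_in − T) + Q̇.
τ = M/ṁ = 131.55 min; T_ss = T_in + Q̇/(ṁ c_p) = 10.8 + 99.2/(7.29·4.18) = 14.055 °C.
T approaches T_ss exponentially: T(t) = T_ss + (T₀ − T_ss) e^(−t/τ).
T(185) = 14.055 + (8.4446)·e^(−185/131.55) = 14.055 + (8.4446)·0.24505 = 16.125 °C.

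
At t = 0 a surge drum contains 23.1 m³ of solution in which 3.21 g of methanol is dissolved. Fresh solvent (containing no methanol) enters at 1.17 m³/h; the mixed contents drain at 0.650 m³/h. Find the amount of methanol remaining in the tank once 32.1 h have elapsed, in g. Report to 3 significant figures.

Let m(t) be the amount of methanol. Volume: V(t) = V₀ + (Q_in − Q_out) t = 23.1 + 0.52000 t; V(32.1) = 39.792 m³.
Species balance (pure solvent in): dm/dt = −Q_out · m/V(t).
Separate: dm/m = −Q_out dt/V(t) ⇒ ln(m/m₀) = −(Q_out/(Q_in−Q_out)) ln(V/V₀).
m = m₀ (V₀/V)^(Q_out/(Q_in−Q_out)) = 3.21 × (23.1/39.792)^(1.2500) = 1.6266 g.

1.63 g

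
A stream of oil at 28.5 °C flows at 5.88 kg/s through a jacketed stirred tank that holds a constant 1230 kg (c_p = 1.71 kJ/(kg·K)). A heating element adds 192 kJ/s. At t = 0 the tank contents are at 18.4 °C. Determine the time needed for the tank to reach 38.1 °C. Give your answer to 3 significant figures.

Heat balance on the well-mixed liquid: M c_p dT/dt = ṁ c_p (T_in − T) + 192.
τ = M/ṁ = 209.18 s; T_ss = T_in + Q̇/(ṁ c_p) = 47.595 °C.
T(t) = T_ss + (T₀ − T_ss) e^(−t/τ). Set T = 38.1:
e^(−t/τ) = (38.1 − 47.595)/(18.4 − 47.595) = 0.32524
t = −209.18 · ln(0.32524) = 234.96 s.

235 s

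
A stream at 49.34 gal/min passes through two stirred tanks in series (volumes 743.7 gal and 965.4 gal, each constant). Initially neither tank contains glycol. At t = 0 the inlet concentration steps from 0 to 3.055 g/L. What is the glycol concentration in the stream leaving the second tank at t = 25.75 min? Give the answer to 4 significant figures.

1.344 g/L

Time constants: τᵢ = Vᵢ/Q for each well-mixed tank.
τ₁ = 743.7/49.34 = 15.0730 min; τ₂ = 965.4/49.34 = 19.5663 min.
Tank 1: C₁ = C_in(1 − e^(−t/τ₁)). Tank 2 (τ₁ ≠ τ₂): C₂ = C_in[1 − (τ₁ e^(−t/τ₁) − τ₂ e^(−t/τ₂))/(τ₁ − τ₂)].
At t = 25.75: e^(−t/τ₁) = 0.181163, e^(−t/τ₂) = 0.268195.
C₂ = 3.055·[1 − (15.0730·0.181163 − 19.5663·0.268195)/(-4.49331)] = 3.055·0.439853 = 1.34375 g/L.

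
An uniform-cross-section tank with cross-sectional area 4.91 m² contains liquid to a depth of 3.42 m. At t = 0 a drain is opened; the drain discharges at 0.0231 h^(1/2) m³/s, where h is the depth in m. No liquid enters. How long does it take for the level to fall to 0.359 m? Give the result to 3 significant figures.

531 s

Unsteady balance on liquid volume: A dh/dt = −0.0231 √h.
This is separable: 2 d(√h)/dt = −0.0231/A, so √h = √h₀ − (0.0231/(2A)) t.
t = 2A(√h₀ − √h)/0.0231 = 2·4.91·(√3.42 − √0.359)/0.0231
  = 9.8200 × (1.8493 − 0.59917) / 0.0231 = 531.45 s.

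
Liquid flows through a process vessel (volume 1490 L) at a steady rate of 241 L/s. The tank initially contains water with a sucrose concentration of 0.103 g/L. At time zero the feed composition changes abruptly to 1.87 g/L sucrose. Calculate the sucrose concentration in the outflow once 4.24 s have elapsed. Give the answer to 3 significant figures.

0.980 g/L

Mass balance on the solute (V constant): V dC/dt = Q(C_in − C).
Time constant τ = V/Q = 1490/241 = 6.1826 s.
C approaches C_in exponentially: C(t) = C_in + (C₀ − C_in) e^(−t/τ).
C(4.24) = 1.87 + (0.103 − 1.87)·e^(−4.24/6.1826) = 1.87 + (-1.7670)·0.50369 = 0.97998 g/L.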